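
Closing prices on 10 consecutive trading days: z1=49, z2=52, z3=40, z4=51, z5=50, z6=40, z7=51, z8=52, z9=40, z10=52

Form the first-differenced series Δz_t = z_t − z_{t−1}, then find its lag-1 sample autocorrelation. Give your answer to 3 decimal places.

-0.536

First differences Δz: 3, -12, 11, -1, -10, 11, 1, -12, 12
Mean of differences = 0.3333
Numerator Σ(Δz_t−Δz̄)(Δz_{t+1}−Δz̄) = -420.1111
Denominator Σ(Δz_t−Δz̄)² = 784.0000
r_1(Δz) = -420.1111 / 784.0000 = -0.536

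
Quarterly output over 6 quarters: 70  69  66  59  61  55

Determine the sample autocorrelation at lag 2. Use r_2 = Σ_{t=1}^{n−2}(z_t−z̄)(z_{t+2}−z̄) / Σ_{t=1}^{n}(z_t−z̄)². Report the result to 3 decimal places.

Mean z̄ = (70 + 69 + 66 + 59 + 61 + 55)/6 = 63.3333
Σ(z_t−z̄)(z_{t+2}−z̄) = (17.7778) + (-24.5556) + (-6.2222) + (36.1111) = 23.1111
Denominator Σ(z_t−z̄)² = 177.3333
r_2 = 23.1111 / 177.3333 = 0.130

0.130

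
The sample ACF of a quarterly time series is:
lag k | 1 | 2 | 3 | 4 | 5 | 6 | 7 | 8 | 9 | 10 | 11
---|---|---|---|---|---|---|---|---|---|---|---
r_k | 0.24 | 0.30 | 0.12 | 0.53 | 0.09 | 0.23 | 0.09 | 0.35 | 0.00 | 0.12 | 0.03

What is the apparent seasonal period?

The largest autocorrelation is r_4 = 0.53, with a weaker echo at lag 8 (0.35); the remaining lags stay at or below 0.30.
The dominant spike at lag 4 indicates a seasonal period of 4.

4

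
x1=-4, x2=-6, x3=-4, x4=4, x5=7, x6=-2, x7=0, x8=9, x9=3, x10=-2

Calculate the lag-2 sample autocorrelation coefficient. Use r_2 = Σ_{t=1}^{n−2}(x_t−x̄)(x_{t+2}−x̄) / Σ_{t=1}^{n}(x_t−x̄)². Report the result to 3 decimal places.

-0.383

Mean x̄ = (-4 − 6 − 4 + 4 + 7 − 2 + 0 + 9 + 3 − 2)/10 = 0.5000
Numerator Σ_{t=1}^{8}(x_t−x̄)(x_{t+2}−x̄) = -87.5000
Denominator Σ(x_t−x̄)² = 228.5000
r_2 = -87.5000 / 228.5000 = -0.383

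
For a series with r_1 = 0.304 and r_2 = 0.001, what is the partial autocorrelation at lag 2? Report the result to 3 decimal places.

φ_{22} = (r_2 − r_1²) / (1 − r_1²)
r_1² = (0.304)² = 0.092416
Numerator = 0.001 − 0.0924 = -0.0914; denominator = 1 − 0.0924 = 0.9076
φ_{22} = -0.0914 / 0.9076 = -0.101

-0.101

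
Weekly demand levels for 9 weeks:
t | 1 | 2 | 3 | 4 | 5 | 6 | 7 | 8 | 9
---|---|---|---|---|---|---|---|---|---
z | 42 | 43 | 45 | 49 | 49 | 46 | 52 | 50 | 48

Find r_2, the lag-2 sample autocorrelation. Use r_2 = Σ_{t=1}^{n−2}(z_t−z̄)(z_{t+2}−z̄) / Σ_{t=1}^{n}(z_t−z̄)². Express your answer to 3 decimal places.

0.082

Mean z̄ = (42 + 43 + 45 + 49 + 49 + 46 + 52 + 50 + 48)/9 = 47.1111
Σ(z_t−z̄)(z_{t+2}−z̄) = (10.7901) + (-7.7654) + (-3.9877) + (-2.0988) + (9.2346) + (-3.2099) + (4.3457) = 7.3086
Denominator Σ(z_t−z̄)² = 88.8889
r_2 = 7.3086 / 88.8889 = 0.082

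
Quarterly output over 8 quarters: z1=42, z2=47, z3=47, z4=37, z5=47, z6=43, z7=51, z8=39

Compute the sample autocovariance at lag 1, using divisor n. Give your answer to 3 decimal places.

Mean z̄ = (42 + 47 + 47 + 37 + 47 + 43 + 51 + 39)/8 = 44.1250
Deviations: -2.1250, 2.8750, 2.8750, -7.1250, 2.8750, -1.1250, 6.8750, -5.1250
Σ_{t=1}^{7}(z_t−z̄)(z_{t+1}−z̄) = -85.0156
γ_1 = -85.0156 / 8 = -10.627

-10.627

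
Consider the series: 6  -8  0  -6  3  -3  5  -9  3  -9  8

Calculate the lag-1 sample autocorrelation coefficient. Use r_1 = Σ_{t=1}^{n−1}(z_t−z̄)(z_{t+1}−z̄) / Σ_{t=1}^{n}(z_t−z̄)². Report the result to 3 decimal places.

-0.701

Mean z̄ = (6 − 8 + 0 − 6 + 3 − 3 + 5 − 9 + 3 − 9 + 8)/11 = -0.9091
Numerator Σ_{t=1}^{10}(z_t−z̄)(z_{t+1}−z̄) = -283.6446
Denominator Σ(z_t−z̄)² = 404.9091
r_1 = -283.6446 / 404.9091 = -0.701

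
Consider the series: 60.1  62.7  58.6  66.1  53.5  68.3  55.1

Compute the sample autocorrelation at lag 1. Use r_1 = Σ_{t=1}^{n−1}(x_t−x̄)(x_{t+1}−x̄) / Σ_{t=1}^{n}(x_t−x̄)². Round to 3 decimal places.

-0.853

Mean x̄ = (60.1 + 62.7 + 58.6 + 66.1 + 53.5 + 68.3 + 55.1)/7 = 60.6286
Deviations from mean: -0.5286, 2.0714, -2.0286, 5.4714, -7.1286, 7.6714, -5.5286
Numerator Σ_{t=1}^{6}(x_t−x̄)(x_{t+1}−x̄) = -152.4980
Denominator Σ(x_t−x̄)² = 178.8543
r_1 = -152.4980 / 178.8543 = -0.853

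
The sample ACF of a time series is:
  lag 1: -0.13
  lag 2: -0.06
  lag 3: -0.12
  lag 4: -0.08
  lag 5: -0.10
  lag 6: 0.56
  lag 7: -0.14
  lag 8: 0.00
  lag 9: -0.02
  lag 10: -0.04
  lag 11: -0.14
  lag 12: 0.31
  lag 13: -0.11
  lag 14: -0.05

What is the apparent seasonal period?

6

The largest autocorrelation is r_6 = 0.56, with a weaker echo at lag 12 (0.31); the remaining lags stay at or below 0.00.
The dominant spike at lag 6 indicates a seasonal period of 6.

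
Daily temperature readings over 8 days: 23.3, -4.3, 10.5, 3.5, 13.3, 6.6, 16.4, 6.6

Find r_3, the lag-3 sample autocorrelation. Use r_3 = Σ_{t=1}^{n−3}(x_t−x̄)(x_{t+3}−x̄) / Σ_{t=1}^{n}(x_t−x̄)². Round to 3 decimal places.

-0.384

Mean x̄ = (23.3 − 4.3 + 10.5 + 3.5 + 13.3 + 6.6 + 16.4 + 6.6)/8 = 9.4875
Σ(x_t−x̄)(x_{t+3}−x̄) = (-82.7023) + (-52.5648) + (-2.9236) + (-41.3886) + (-11.0086) = -190.5880
Denominator Σ(x_t−x̄)² = 496.7488
r_3 = -190.5880 / 496.7488 = -0.384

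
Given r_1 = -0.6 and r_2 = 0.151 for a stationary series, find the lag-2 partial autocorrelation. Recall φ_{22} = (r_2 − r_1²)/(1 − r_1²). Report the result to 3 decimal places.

φ_{22} = (r_2 − r_1²) / (1 − r_1²)
r_1² = (-0.6)² = 0.36
Numerator = 0.151 − 0.3600 = -0.2090; denominator = 1 − 0.3600 = 0.6400
φ_{22} = -0.2090 / 0.6400 = -0.327

-0.327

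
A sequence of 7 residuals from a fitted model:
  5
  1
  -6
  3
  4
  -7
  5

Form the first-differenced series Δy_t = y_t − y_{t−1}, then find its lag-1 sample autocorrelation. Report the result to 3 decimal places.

-0.410

First differences Δy: -4, -7, 9, 1, -11, 12
Mean of differences = 0.0000
Numerator Σ(Δy_t−Δȳ)(Δy_{t+1}−Δȳ) = -169.0000
Denominator Σ(Δy_t−Δȳ)² = 412.0000
r_1(Δy) = -169.0000 / 412.0000 = -0.410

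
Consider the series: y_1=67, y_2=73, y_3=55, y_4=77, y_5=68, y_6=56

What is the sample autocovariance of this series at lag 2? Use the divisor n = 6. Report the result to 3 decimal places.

-11.000

Mean ȳ = (67 + 73 + 55 + 77 + 68 + 56)/6 = 66.0000
Deviations: 1.0000, 7.0000, -11.0000, 11.0000, 2.0000, -10.0000
Σ_{t=1}^{4}(y_t−ȳ)(y_{t+2}−ȳ) = -66.0000
γ_2 = -66.0000 / 6 = -11.000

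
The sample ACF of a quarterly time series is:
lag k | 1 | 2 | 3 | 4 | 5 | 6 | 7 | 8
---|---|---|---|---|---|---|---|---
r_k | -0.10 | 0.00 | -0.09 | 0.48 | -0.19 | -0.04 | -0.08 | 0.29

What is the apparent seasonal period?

4

The largest autocorrelation is r_4 = 0.48, with a weaker echo at lag 8 (0.29); the remaining lags stay at or below 0.00.
The dominant spike at lag 4 indicates a seasonal period of 4.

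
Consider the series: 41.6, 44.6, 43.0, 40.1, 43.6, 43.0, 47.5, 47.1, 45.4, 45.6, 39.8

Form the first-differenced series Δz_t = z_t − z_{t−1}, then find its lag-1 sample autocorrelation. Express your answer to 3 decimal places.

-0.197

First differences Δz: 3.0, -1.6, -2.9, 3.5, -0.6, 4.5, -0.4, -1.7, 0.2, -5.8
Mean of differences = -0.1800
Numerator Σ(Δz_t−Δz̄)(Δz_{t+1}−Δz̄) = -17.5824
Denominator Σ(Δz_t−Δz̄)² = 89.2360
r_1(Δz) = -17.5824 / 89.2360 = -0.197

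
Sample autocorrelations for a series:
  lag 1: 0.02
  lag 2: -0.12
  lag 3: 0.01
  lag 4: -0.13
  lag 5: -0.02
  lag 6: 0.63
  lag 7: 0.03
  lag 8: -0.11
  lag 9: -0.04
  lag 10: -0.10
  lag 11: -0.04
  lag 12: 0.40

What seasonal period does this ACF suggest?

The largest autocorrelation is r_6 = 0.63, with a weaker echo at lag 12 (0.40); the remaining lags stay at or below 0.03.
The dominant spike at lag 6 indicates a seasonal period of 6.

6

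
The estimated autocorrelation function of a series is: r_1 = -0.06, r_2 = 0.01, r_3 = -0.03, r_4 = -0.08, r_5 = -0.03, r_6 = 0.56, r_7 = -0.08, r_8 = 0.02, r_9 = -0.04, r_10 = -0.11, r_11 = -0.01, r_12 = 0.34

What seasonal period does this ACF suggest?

The largest autocorrelation is r_6 = 0.56, with a weaker echo at lag 12 (0.34); the remaining lags stay at or below 0.02.
The dominant spike at lag 6 indicates a seasonal period of 6.

6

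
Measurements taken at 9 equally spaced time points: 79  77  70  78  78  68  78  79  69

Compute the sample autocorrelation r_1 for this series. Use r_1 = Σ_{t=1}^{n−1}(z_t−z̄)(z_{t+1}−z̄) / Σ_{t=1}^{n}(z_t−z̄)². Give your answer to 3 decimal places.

-0.361

Mean z̄ = (79 + 77 + 70 + 78 + 78 + 68 + 78 + 79 + 69)/9 = 75.1111
Numerator Σ_{t=1}^{8}(z_t−z̄)(z_{t+1}−z̄) = -62.3457
Denominator Σ(z_t−z̄)² = 172.8889
r_1 = -62.3457 / 172.8889 = -0.361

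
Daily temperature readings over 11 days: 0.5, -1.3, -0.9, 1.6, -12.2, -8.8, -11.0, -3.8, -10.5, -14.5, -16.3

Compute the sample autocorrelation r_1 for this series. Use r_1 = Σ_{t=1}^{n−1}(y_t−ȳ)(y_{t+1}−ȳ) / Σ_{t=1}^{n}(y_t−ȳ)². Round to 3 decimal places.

Mean ȳ = (0.5 − 1.3 − 0.9 + 1.6 − 12.2 − 8.8 − 11.0 − 3.8 − 10.5 − 14.5 − 16.3)/11 = -7.0182
Numerator Σ_{t=1}^{10}(y_t−ȳ)(y_{t+1}−ȳ) = 173.8488
Denominator Σ(y_t−ȳ)² = 411.4164
r_1 = 173.8488 / 411.4164 = 0.423

0.423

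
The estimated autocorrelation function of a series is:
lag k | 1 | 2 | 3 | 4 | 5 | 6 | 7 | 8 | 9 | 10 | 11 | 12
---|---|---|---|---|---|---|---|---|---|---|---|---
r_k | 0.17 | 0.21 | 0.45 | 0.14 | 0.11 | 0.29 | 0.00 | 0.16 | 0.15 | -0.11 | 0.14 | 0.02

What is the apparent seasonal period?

The largest autocorrelation is r_3 = 0.45, with a weaker echo at lag 6 (0.29); the remaining lags stay at or below 0.21.
The dominant spike at lag 3 indicates a seasonal period of 3.

3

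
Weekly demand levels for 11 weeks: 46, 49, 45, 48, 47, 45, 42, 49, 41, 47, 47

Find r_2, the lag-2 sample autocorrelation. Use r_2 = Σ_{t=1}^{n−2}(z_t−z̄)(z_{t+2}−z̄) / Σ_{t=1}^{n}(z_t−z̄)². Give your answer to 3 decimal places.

Mean z̄ = (46 + 49 + 45 + 48 + 47 + 45 + 42 + 49 + 41 + 47 + 47)/11 = 46.0000
Numerator Σ_{t=1}^{9}(z_t−z̄)(z_{t+2}−z̄) = 14.0000
Denominator Σ(z_t−z̄)² = 68.0000
r_2 = 14.0000 / 68.0000 = 0.206

0.206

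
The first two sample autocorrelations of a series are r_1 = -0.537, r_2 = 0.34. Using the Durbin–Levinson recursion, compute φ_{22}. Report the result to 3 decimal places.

φ_{22} = (r_2 − r_1²) / (1 − r_1²)
r_1² = (-0.537)² = 0.288369
Numerator = 0.34 − 0.2884 = 0.0516; denominator = 1 − 0.2884 = 0.7116
φ_{22} = 0.0516 / 0.7116 = 0.073

0.073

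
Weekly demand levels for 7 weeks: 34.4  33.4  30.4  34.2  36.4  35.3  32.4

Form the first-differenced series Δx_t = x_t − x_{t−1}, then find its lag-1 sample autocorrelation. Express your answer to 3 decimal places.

0.033

First differences Δx: -1.0, -3.0, 3.8, 2.2, -1.1, -2.9
Mean of differences = -0.3333
Numerator Σ(Δx_t−Δx̄)(Δx_{t+1}−Δx̄) = 1.2522
Denominator Σ(Δx_t−Δx̄)² = 38.2333
r_1(Δx) = 1.2522 / 38.2333 = 0.033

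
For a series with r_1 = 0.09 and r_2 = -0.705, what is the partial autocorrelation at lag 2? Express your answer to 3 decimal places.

φ_{22} = (r_2 − r_1²) / (1 − r_1²)
r_1² = (0.09)² = 0.0081
Numerator = -0.705 − 0.0081 = -0.7131; denominator = 1 − 0.0081 = 0.9919
φ_{22} = -0.7131 / 0.9919 = -0.719

-0.719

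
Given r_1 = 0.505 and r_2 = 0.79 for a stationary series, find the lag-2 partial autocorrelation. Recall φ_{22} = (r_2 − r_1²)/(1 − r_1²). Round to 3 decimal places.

0.718

φ_{22} = (r_2 − r_1²) / (1 − r_1²)
r_1² = (0.505)² = 0.255025
Numerator = 0.79 − 0.2550 = 0.5350; denominator = 1 − 0.2550 = 0.7450
φ_{22} = 0.5350 / 0.7450 = 0.718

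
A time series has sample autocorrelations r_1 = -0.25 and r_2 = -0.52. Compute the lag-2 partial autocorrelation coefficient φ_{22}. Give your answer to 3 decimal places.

φ_{22} = (r_2 − r_1²) / (1 − r_1²)
r_1² = (-0.25)² = 0.0625
Numerator = -0.52 − 0.0625 = -0.5825; denominator = 1 − 0.0625 = 0.9375
φ_{22} = -0.5825 / 0.9375 = -0.621

-0.621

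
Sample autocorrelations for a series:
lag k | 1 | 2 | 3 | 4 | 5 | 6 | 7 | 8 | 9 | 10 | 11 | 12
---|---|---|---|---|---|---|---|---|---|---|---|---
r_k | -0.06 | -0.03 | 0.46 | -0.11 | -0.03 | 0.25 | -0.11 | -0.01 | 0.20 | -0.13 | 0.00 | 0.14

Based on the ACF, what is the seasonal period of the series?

The largest autocorrelation is r_3 = 0.46, with weaker echoes at lags 6 (0.25) and 9 (0.20); the remaining lags stay at or below 0.14.
The dominant spike at lag 3 indicates a seasonal period of 3.

3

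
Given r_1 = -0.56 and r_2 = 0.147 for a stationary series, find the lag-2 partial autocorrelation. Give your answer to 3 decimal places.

φ_{22} = (r_2 − r_1²) / (1 − r_1²)
r_1² = (-0.56)² = 0.3136
Numerator = 0.147 − 0.3136 = -0.1666; denominator = 1 − 0.3136 = 0.6864
φ_{22} = -0.1666 / 0.6864 = -0.243

-0.243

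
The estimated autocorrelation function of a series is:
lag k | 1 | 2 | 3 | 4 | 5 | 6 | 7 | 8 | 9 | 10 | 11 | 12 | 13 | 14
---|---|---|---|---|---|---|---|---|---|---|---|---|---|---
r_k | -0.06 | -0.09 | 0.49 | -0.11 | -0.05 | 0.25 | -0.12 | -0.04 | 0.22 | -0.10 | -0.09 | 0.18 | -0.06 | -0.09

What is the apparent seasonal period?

3

The largest autocorrelation is r_3 = 0.49, with weaker echoes at lags 6 (0.25), 9 (0.22) and 12 (0.18); the remaining lags stay at or below -0.04.
The dominant spike at lag 3 indicates a seasonal period of 3.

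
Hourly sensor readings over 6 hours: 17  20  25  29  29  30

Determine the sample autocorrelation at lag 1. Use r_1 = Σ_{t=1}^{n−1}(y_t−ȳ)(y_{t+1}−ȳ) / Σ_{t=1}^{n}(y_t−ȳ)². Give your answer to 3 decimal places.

Mean ȳ = (17 + 20 + 25 + 29 + 29 + 30)/6 = 25.0000
Deviations from mean: -8.0000, -5.0000, 0.0000, 4.0000, 4.0000, 5.0000
Σ(y_t−ȳ)(y_{t+1}−ȳ) = (40.0000) + (0.0000) + (0.0000) + (16.0000) + (20.0000) = 76.0000
Denominator Σ(y_t−ȳ)² = 146.0000
r_1 = 76.0000 / 146.0000 = 0.521

0.521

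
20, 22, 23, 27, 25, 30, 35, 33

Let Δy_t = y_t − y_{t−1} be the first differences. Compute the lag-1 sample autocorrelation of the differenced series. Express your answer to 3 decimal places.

-0.448

First differences Δy: 2, 1, 4, -2, 5, 5, -2
Mean of differences = 1.8571
Numerator Σ(Δy_t−Δȳ)(Δy_{t+1}−Δȳ) = -24.5918
Denominator Σ(Δy_t−Δȳ)² = 54.8571
r_1(Δy) = -24.5918 / 54.8571 = -0.448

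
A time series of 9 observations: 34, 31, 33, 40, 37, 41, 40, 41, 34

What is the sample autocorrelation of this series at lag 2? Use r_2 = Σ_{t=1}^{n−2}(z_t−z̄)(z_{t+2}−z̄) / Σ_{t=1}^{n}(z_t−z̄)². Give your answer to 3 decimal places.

0.119

Mean z̄ = (34 + 31 + 33 + 40 + 37 + 41 + 40 + 41 + 34)/9 = 36.7778
Numerator Σ_{t=1}^{7}(z_t−z̄)(z_{t+2}−z̄) = 14.2346
Denominator Σ(z_t−z̄)² = 119.5556
r_2 = 14.2346 / 119.5556 = 0.119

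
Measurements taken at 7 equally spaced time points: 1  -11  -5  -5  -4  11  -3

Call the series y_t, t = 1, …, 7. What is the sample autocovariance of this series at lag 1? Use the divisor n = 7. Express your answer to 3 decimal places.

Mean ȳ = (1 − 11 − 5 − 5 − 4 + 11 − 3)/7 = -2.2857
Deviations: 3.2857, -8.7143, -2.7143, -2.7143, -1.7143, 13.2857, -0.7143
Σ_{t=1}^{6}(y_t−ȳ)(y_{t+1}−ȳ) = -25.2245
γ_1 = -25.2245 / 7 = -3.603

-3.603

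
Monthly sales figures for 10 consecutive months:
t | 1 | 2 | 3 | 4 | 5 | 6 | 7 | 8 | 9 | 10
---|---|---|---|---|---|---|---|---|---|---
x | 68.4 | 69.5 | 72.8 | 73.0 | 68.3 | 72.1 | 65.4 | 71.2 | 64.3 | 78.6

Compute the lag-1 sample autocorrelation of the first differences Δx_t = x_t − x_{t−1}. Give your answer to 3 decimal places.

First differences Δx: 1.1, 3.3, 0.2, -4.7, 3.8, -6.7, 5.8, -6.9, 14.3
Mean of differences = 1.1333
Numerator Σ(Δx_t−Δx̄)(Δx_{t+1}−Δx̄) = -212.9111
Denominator Σ(Δx_t−Δx̄)² = 367.7400
r_1(Δx) = -212.9111 / 367.7400 = -0.579

-0.579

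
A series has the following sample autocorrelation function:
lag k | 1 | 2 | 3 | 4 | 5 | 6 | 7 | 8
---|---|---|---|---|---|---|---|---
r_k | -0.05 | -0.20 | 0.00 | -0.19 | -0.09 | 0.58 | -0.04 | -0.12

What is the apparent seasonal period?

6

The largest autocorrelation is r_6 = 0.58; the remaining lags stay at or below 0.00.
The dominant spike at lag 6 indicates a seasonal period of 6.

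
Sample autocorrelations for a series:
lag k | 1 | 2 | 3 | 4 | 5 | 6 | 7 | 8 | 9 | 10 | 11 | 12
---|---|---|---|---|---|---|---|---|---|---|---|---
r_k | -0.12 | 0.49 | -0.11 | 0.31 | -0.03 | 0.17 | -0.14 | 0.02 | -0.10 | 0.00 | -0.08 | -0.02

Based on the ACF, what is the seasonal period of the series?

The largest autocorrelation is r_2 = 0.49, with weaker echoes at lags 4 (0.31) and 6 (0.17); the remaining lags stay at or below 0.02.
The dominant spike at lag 2 indicates a seasonal period of 2.

2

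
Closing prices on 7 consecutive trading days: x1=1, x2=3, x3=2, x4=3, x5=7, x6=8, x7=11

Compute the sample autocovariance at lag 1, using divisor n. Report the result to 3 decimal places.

5.714

Mean x̄ = (1 + 3 + 2 + 3 + 7 + 8 + 11)/7 = 5.0000
Σ_{t=1}^{6}(x_t−x̄)(x_{t+1}−x̄) = 40.0000
γ_1 = 40.0000 / 7 = 5.714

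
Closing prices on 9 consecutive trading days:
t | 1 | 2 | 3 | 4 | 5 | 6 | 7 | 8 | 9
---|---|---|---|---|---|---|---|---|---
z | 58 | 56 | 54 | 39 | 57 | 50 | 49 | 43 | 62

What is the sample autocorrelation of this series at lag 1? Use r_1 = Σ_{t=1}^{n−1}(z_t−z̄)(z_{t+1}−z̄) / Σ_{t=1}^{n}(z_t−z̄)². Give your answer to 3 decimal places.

-0.284

Mean z̄ = (58 + 56 + 54 + 39 + 57 + 50 + 49 + 43 + 62)/9 = 52.0000
Numerator Σ_{t=1}^{8}(z_t−z̄)(z_{t+1}−z̄) = -126.0000
Denominator Σ(z_t−z̄)² = 444.0000
r_1 = -126.0000 / 444.0000 = -0.284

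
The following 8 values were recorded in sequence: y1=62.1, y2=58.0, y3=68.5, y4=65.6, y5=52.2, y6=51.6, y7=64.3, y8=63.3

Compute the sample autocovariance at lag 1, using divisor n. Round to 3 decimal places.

3.210

Mean ȳ = (62.1 + 58.0 + 68.5 + 65.6 + 52.2 + 51.6 + 64.3 + 63.3)/8 = 60.7000
Σ_{t=1}^{7}(y_t−ȳ)(y_{t+1}−ȳ) = 25.6800
γ_1 = 25.6800 / 8 = 3.210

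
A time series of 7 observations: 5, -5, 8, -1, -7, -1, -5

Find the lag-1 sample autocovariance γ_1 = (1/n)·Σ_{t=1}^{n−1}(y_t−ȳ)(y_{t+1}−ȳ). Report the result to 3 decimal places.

Mean ȳ = (5 − 5 + 8 − 1 − 7 − 1 − 5)/7 = -0.8571
Σ_{t=1}^{6}(y_t−ȳ)(y_{t+1}−ȳ) = -59.8776
γ_1 = -59.8776 / 7 = -8.554

-8.554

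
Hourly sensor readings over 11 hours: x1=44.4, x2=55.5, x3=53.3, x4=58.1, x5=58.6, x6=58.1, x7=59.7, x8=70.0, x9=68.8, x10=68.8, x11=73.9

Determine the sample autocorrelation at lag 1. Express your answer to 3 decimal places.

0.520

Mean x̄ = (44.4 + 55.5 + 53.3 + 58.1 + 58.6 + 58.1 + 59.7 + 70.0 + 68.8 + 68.8 + 73.9)/11 = 60.8364
Numerator Σ_{t=1}^{10}(x_t−x̄)(x_{t+1}−x̄) = 393.9141
Denominator Σ(x_t−x̄)² = 758.1655
r_1 = 393.9141 / 758.1655 = 0.520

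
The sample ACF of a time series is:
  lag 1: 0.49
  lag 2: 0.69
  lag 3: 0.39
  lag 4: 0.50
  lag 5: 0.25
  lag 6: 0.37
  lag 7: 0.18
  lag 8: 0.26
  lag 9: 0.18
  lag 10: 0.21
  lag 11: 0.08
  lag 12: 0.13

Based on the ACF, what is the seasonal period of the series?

2

The largest autocorrelation is r_2 = 0.69, with a weaker echo at lag 4 (0.50); the remaining lags stay at or below 0.49.
The dominant spike at lag 2 indicates a seasonal period of 2.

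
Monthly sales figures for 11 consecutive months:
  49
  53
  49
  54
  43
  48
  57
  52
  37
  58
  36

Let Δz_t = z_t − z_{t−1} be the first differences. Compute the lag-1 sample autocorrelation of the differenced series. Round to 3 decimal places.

-0.585

First differences Δz: 4, -4, 5, -11, 5, 9, -5, -15, 21, -22
Mean of differences = -1.3000
Numerator Σ(Δz_t−Δz̄)(Δz_{t+1}−Δz̄) = -843.1900
Denominator Σ(Δz_t−Δz̄)² = 1442.1000
r_1(Δz) = -843.1900 / 1442.1000 = -0.585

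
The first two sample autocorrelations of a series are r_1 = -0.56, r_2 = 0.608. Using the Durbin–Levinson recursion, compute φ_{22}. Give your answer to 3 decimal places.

0.429

φ_{22} = (r_2 − r_1²) / (1 − r_1²)
r_1² = (-0.56)² = 0.3136
Numerator = 0.608 − 0.3136 = 0.2944; denominator = 1 − 0.3136 = 0.6864
φ_{22} = 0.2944 / 0.6864 = 0.429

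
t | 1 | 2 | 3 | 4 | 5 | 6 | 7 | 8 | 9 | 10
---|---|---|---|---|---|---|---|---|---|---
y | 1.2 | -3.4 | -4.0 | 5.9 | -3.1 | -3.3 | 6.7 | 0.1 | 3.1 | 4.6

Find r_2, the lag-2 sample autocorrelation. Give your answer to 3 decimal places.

Mean ȳ = (1.2 − 3.4 − 4.0 + 5.9 − 3.1 − 3.3 + 6.7 + 0.1 + 3.1 + 4.6)/10 = 0.7800
Numerator Σ_{t=1}^{8}(y_t−ȳ)(y_{t+2}−ȳ) = -34.8108
Denominator Σ(y_t−ȳ)² = 153.8960
r_2 = -34.8108 / 153.8960 = -0.226

-0.226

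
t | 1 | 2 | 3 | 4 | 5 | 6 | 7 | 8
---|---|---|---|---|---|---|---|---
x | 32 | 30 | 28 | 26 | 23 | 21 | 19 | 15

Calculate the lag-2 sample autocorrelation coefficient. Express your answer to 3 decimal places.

0.278

Mean x̄ = (32 + 30 + 28 + 26 + 23 + 21 + 19 + 15)/8 = 24.2500
Deviations from mean: 7.7500, 5.7500, 3.7500, 1.7500, -1.2500, -3.2500, -5.2500, -9.2500
Σ(x_t−x̄)(x_{t+2}−x̄) = (29.0625) + (10.0625) + (-4.6875) + (-5.6875) + (6.5625) + (30.0625) = 65.3750
Denominator Σ(x_t−x̄)² = 235.5000
r_2 = 65.3750 / 235.5000 = 0.278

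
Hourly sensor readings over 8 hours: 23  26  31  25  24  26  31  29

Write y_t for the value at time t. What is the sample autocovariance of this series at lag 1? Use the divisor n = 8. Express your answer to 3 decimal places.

0.639

Mean ȳ = (23 + 26 + 31 + 25 + 24 + 26 + 31 + 29)/8 = 26.8750
Σ_{t=1}^{7}(y_t−ȳ)(y_{t+1}−ȳ) = 5.1094
γ_1 = 5.1094 / 8 = 0.639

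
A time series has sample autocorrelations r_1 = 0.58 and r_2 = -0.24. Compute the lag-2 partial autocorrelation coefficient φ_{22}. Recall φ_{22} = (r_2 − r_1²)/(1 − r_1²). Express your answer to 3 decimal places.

-0.869

φ_{22} = (r_2 − r_1²) / (1 − r_1²)
r_1² = (0.58)² = 0.3364
Numerator = -0.24 − 0.3364 = -0.5764; denominator = 1 − 0.3364 = 0.6636
φ_{22} = -0.5764 / 0.6636 = -0.869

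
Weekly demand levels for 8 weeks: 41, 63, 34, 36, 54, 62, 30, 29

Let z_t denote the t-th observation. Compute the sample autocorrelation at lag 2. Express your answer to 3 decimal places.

Mean z̄ = (41 + 63 + 34 + 36 + 54 + 62 + 30 + 29)/8 = 43.6250
Deviations from mean: -2.6250, 19.3750, -9.6250, -7.6250, 10.3750, 18.3750, -13.6250, -14.6250
Σ(z_t−z̄)(z_{t+2}−z̄) = (25.2656) + (-147.7344) + (-99.8594) + (-140.1094) + (-141.3594) + (-268.7344) = -772.5313
Denominator Σ(z_t−z̄)² = 1377.8750
r_2 = -772.5313 / 1377.8750 = -0.561

-0.561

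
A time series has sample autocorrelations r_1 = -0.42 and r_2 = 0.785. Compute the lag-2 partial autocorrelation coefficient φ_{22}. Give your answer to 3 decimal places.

φ_{22} = (r_2 − r_1²) / (1 − r_1²)
r_1² = (-0.42)² = 0.1764
Numerator = 0.785 − 0.1764 = 0.6086; denominator = 1 − 0.1764 = 0.8236
φ_{22} = 0.6086 / 0.8236 = 0.739

0.739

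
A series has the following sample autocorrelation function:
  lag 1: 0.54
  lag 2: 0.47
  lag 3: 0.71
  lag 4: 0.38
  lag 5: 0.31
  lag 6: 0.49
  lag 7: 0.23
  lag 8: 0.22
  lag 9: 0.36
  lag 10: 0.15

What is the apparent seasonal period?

The largest autocorrelation is r_3 = 0.71; the remaining lags stay at or below 0.54. The elevated value at lag 1 (0.54), dropping to 0.47 at lag 2, reflects decaying short-term dependence rather than seasonality.
The dominant spike at lag 3 indicates a seasonal period of 3.

3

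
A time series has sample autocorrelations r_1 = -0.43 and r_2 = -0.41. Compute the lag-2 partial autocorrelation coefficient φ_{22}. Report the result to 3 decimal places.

φ_{22} = (r_2 − r_1²) / (1 − r_1²)
r_1² = (-0.43)² = 0.1849
Numerator = -0.41 − 0.1849 = -0.5949; denominator = 1 − 0.1849 = 0.8151
φ_{22} = -0.5949 / 0.8151 = -0.730

-0.730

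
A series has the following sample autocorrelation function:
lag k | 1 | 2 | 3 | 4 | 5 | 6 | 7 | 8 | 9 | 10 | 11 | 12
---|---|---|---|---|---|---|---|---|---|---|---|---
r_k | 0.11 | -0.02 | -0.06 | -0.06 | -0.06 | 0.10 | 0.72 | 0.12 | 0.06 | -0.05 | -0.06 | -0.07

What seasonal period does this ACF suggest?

The largest autocorrelation is r_7 = 0.72; the remaining lags stay at or below 0.12.
The dominant spike at lag 7 indicates a seasonal period of 7.

7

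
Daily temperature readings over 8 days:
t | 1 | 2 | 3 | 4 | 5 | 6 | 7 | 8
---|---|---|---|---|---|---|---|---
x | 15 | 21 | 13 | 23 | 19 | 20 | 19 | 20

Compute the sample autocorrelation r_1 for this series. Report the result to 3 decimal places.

-0.596

Mean x̄ = (15 + 21 + 13 + 23 + 19 + 20 + 19 + 20)/8 = 18.7500
Numerator Σ_{t=1}^{7}(x_t−x̄)(x_{t+1}−x̄) = -43.8125
Denominator Σ(x_t−x̄)² = 73.5000
r_1 = -43.8125 / 73.5000 = -0.596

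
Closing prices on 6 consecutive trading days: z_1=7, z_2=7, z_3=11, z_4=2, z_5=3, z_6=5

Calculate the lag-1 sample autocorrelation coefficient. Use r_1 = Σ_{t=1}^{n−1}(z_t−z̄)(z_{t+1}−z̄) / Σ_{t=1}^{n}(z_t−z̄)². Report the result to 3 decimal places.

Mean z̄ = (7 + 7 + 11 + 2 + 3 + 5)/6 = 5.8333
Deviations from mean: 1.1667, 1.1667, 5.1667, -3.8333, -2.8333, -0.8333
Numerator Σ_{t=1}^{5}(z_t−z̄)(z_{t+1}−z̄) = 0.8056
Denominator Σ(z_t−z̄)² = 52.8333
r_1 = 0.8056 / 52.8333 = 0.015

0.015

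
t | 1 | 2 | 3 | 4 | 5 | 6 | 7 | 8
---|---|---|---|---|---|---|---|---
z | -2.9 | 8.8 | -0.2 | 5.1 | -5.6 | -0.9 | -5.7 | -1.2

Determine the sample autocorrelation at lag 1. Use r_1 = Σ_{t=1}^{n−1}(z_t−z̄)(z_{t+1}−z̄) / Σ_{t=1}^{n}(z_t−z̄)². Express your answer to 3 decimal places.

Mean z̄ = (-2.9 + 8.8 − 0.2 + 5.1 − 5.6 − 0.9 − 5.7 − 1.2)/8 = -0.3250
Deviations from mean: -2.5750, 9.1250, 0.1250, 5.4250, -5.2750, -0.5750, -5.3750, -0.8750
Numerator Σ_{t=1}^{7}(z_t−z̄)(z_{t+1}−z̄) = -39.4681
Denominator Σ(z_t−z̄)² = 177.1550
r_1 = -39.4681 / 177.1550 = -0.223

-0.223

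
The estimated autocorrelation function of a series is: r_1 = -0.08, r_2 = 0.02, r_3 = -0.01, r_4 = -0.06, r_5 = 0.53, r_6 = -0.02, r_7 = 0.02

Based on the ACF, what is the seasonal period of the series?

The largest autocorrelation is r_5 = 0.53; the remaining lags stay at or below 0.02.
The dominant spike at lag 5 indicates a seasonal period of 5.

5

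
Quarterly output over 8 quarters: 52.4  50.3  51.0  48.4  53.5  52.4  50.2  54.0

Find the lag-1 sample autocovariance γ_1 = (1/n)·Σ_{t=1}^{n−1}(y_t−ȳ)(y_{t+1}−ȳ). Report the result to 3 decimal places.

Mean ȳ = (52.4 + 50.3 + 51.0 + 48.4 + 53.5 + 52.4 + 50.2 + 54.0)/8 = 51.5250
Σ_{t=1}^{7}(y_t−ȳ)(y_{t+1}−ȳ) = -7.6706
γ_1 = -7.6706 / 8 = -0.959

-0.959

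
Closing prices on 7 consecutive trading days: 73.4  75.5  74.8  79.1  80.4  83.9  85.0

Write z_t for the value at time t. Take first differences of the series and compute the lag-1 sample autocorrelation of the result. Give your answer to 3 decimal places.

-0.650

First differences Δz: 2.1, -0.7, 4.3, 1.3, 3.5, 1.1
Mean of differences = 1.9333
Numerator Σ(Δz_t−Δz̄)(Δz_{t+1}−Δz̄) = -10.4678
Denominator Σ(Δz_t−Δz̄)² = 16.1133
r_1(Δz) = -10.4678 / 16.1133 = -0.650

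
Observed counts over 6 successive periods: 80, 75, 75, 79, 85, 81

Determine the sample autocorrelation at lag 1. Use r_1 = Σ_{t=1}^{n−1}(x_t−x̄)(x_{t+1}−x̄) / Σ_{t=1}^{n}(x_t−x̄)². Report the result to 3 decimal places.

Mean x̄ = (80 + 75 + 75 + 79 + 85 + 81)/6 = 79.1667
Deviations from mean: 0.8333, -4.1667, -4.1667, -0.1667, 5.8333, 1.8333
Numerator Σ_{t=1}^{5}(x_t−x̄)(x_{t+1}−x̄) = 24.3056
Denominator Σ(x_t−x̄)² = 72.8333
r_1 = 24.3056 / 72.8333 = 0.334

0.334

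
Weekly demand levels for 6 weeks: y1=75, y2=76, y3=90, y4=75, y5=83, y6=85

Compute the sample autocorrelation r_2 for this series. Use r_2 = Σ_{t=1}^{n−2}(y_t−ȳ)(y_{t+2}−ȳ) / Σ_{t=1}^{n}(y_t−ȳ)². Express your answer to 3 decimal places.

Mean ȳ = (75 + 76 + 90 + 75 + 83 + 85)/6 = 80.6667
Deviations from mean: -5.6667, -4.6667, 9.3333, -5.6667, 2.3333, 4.3333
Numerator Σ_{t=1}^{4}(y_t−ȳ)(y_{t+2}−ȳ) = -29.2222
Denominator Σ(y_t−ȳ)² = 197.3333
r_2 = -29.2222 / 197.3333 = -0.148

-0.148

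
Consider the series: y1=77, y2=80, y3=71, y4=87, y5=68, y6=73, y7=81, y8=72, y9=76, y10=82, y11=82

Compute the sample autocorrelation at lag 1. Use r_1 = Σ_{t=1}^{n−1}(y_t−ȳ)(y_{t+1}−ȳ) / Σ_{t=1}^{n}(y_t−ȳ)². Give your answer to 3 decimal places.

-0.427

Mean ȳ = (77 + 80 + 71 + 87 + 68 + 73 + 81 + 72 + 76 + 82 + 82)/11 = 77.1818
Numerator Σ_{t=1}^{10}(y_t−ȳ)(y_{t+1}−ȳ) = -142.4876
Denominator Σ(y_t−ȳ)² = 333.6364
r_1 = -142.4876 / 333.6364 = -0.427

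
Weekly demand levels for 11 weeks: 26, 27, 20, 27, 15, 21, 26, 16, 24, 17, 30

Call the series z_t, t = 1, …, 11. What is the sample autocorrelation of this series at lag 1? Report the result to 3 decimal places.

-0.442

Mean z̄ = (26 + 27 + 20 + 27 + 15 + 21 + 26 + 16 + 24 + 17 + 30)/11 = 22.6364
Numerator Σ_{t=1}^{10}(z_t−z̄)(z_{t+1}−z̄) = -115.2231
Denominator Σ(z_t−z̄)² = 260.5455
r_1 = -115.2231 / 260.5455 = -0.442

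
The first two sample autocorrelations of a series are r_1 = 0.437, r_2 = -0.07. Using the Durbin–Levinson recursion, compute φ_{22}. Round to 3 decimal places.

-0.323

φ_{22} = (r_2 − r_1²) / (1 − r_1²)
r_1² = (0.437)² = 0.190969
Numerator = -0.07 − 0.1910 = -0.2610; denominator = 1 − 0.1910 = 0.8090
φ_{22} = -0.2610 / 0.8090 = -0.323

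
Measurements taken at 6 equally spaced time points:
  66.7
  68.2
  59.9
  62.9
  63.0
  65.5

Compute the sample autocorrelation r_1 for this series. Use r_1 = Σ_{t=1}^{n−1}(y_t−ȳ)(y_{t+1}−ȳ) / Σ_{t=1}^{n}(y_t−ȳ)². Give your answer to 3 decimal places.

-0.026

Mean ȳ = (66.7 + 68.2 + 59.9 + 62.9 + 63.0 + 65.5)/6 = 64.3667
Deviations from mean: 2.3333, 3.8333, -4.4667, -1.4667, -1.3667, 1.1333
Σ(y_t−ȳ)(y_{t+1}−ȳ) = (8.9444) + (-17.1222) + (6.5511) + (2.0044) + (-1.5489) = -1.1711
Denominator Σ(y_t−ȳ)² = 45.3933
r_1 = -1.1711 / 45.3933 = -0.026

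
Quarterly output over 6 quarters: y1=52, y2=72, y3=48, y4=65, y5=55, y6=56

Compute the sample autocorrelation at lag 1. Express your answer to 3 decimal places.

-0.784

Mean ȳ = (52 + 72 + 48 + 65 + 55 + 56)/6 = 58.0000
Numerator Σ_{t=1}^{5}(y_t−ȳ)(y_{t+1}−ȳ) = -309.0000
Denominator Σ(y_t−ȳ)² = 394.0000
r_1 = -309.0000 / 394.0000 = -0.784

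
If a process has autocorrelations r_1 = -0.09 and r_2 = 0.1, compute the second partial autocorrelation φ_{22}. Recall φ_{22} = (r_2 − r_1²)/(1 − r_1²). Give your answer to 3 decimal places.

φ_{22} = (r_2 − r_1²) / (1 − r_1²)
r_1² = (-0.09)² = 0.0081
Numerator = 0.1 − 0.0081 = 0.0919; denominator = 1 − 0.0081 = 0.9919
φ_{22} = 0.0919 / 0.9919 = 0.093

0.093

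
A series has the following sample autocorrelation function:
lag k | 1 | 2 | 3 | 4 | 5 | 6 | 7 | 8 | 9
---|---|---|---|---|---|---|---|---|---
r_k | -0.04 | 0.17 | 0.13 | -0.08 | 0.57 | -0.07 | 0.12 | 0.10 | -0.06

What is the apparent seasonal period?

5

The largest autocorrelation is r_5 = 0.57; the remaining lags stay at or below 0.17.
The dominant spike at lag 5 indicates a seasonal period of 5.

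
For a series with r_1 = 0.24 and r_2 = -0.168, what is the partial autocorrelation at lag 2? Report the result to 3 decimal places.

φ_{22} = (r_2 − r_1²) / (1 − r_1²)
r_1² = (0.24)² = 0.0576
Numerator = -0.168 − 0.0576 = -0.2256; denominator = 1 − 0.0576 = 0.9424
φ_{22} = -0.2256 / 0.9424 = -0.239

-0.239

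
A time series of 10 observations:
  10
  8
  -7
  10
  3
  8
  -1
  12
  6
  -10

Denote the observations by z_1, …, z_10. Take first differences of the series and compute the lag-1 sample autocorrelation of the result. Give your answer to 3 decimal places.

-0.489

First differences Δz: -2, -15, 17, -7, 5, -9, 13, -6, -16
Mean of differences = -2.2222
Numerator Σ(Δz_t−Δz̄)(Δz_{t+1}−Δz̄) = -532.3827
Denominator Σ(Δz_t−Δz̄)² = 1089.5556
r_1(Δz) = -532.3827 / 1089.5556 = -0.489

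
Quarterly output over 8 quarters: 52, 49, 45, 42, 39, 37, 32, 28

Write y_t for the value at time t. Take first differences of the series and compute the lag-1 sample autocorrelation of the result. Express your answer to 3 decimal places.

First differences Δy: -3, -4, -3, -3, -2, -5, -4
Mean of differences = -3.4286
Numerator Σ(Δy_t−Δȳ)(Δy_{t+1}−Δȳ) = -1.0408
Denominator Σ(Δy_t−Δȳ)² = 5.7143
r_1(Δy) = -1.0408 / 5.7143 = -0.182

-0.182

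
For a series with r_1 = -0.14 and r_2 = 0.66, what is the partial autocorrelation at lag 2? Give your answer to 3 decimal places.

0.653

φ_{22} = (r_2 − r_1²) / (1 − r_1²)
r_1² = (-0.14)² = 0.0196
Numerator = 0.66 − 0.0196 = 0.6404; denominator = 1 − 0.0196 = 0.9804
φ_{22} = 0.6404 / 0.9804 = 0.653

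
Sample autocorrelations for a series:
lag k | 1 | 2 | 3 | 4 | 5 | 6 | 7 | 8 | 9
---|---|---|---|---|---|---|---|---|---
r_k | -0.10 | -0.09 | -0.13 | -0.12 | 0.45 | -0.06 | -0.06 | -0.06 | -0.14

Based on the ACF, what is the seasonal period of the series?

The largest autocorrelation is r_5 = 0.45; the remaining lags stay at or below -0.06.
The dominant spike at lag 5 indicates a seasonal period of 5.

5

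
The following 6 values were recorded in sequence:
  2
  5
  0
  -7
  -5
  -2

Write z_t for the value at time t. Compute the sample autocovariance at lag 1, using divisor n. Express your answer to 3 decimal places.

Mean z̄ = (2 + 5 + 0 − 7 − 5 − 2)/6 = -1.1667
Σ_{t=1}^{5}(z_t−z̄)(z_{t+1}−z̄) = 45.4722
γ_1 = 45.4722 / 6 = 7.579

7.579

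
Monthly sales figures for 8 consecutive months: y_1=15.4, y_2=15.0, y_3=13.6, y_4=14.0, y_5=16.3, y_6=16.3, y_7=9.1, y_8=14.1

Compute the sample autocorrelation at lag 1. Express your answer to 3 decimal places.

Mean ȳ = (15.4 + 15.0 + 13.6 + 14.0 + 16.3 + 16.3 + 9.1 + 14.1)/8 = 14.2250
Numerator Σ_{t=1}^{7}(y_t−ȳ)(y_{t+1}−ȳ) = -5.5881
Denominator Σ(y_t−ȳ)² = 37.3150
r_1 = -5.5881 / 37.3150 = -0.150

-0.150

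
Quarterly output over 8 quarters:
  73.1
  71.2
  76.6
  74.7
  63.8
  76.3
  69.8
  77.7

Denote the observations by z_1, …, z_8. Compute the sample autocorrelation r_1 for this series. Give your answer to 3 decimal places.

-0.495

Mean z̄ = (73.1 + 71.2 + 76.6 + 74.7 + 63.8 + 76.3 + 69.8 + 77.7)/8 = 72.9000
Deviations from mean: 0.2000, -1.7000, 3.7000, 1.8000, -9.1000, 3.4000, -3.1000, 4.8000
Numerator Σ_{t=1}^{7}(z_t−z̄)(z_{t+1}−z̄) = -72.7100
Denominator Σ(z_t−z̄)² = 146.8800
r_1 = -72.7100 / 146.8800 = -0.495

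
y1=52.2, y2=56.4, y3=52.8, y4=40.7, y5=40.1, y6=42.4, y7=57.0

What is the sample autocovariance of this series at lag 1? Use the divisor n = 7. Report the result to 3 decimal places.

Mean ȳ = (52.2 + 56.4 + 52.8 + 40.7 + 40.1 + 42.4 + 57.0)/7 = 48.8000
Deviations: 3.4000, 7.6000, 4.0000, -8.1000, -8.7000, -6.4000, 8.2000
Σ_{t=1}^{6}(y_t−ȳ)(y_{t+1}−ȳ) = 97.5100
γ_1 = 97.5100 / 7 = 13.930

13.930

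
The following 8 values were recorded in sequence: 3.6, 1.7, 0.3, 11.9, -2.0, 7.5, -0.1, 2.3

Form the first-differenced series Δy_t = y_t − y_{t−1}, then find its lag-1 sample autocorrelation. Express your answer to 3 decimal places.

-0.817

First differences Δy: -1.9, -1.4, 11.6, -13.9, 9.5, -7.6, 2.4
Mean of differences = -0.1857
Numerator Σ(Δy_t−Δȳ)(Δy_{t+1}−Δȳ) = -397.6788
Denominator Σ(Δy_t−Δȳ)² = 486.8686
r_1(Δy) = -397.6788 / 486.8686 = -0.817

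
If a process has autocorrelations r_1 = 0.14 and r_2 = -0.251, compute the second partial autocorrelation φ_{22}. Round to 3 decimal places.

φ_{22} = (r_2 − r_1²) / (1 − r_1²)
r_1² = (0.14)² = 0.0196
Numerator = -0.251 − 0.0196 = -0.2706; denominator = 1 − 0.0196 = 0.9804
φ_{22} = -0.2706 / 0.9804 = -0.276

-0.276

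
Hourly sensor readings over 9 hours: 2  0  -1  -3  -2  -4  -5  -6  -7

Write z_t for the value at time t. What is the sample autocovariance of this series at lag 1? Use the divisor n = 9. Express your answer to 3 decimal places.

4.443

Mean z̄ = (2 + 0 − 1 − 3 − 2 − 4 − 5 − 6 − 7)/9 = -2.8889
Σ_{t=1}^{8}(z_t−z̄)(z_{t+1}−z̄) = 39.9877
γ_1 = 39.9877 / 9 = 4.443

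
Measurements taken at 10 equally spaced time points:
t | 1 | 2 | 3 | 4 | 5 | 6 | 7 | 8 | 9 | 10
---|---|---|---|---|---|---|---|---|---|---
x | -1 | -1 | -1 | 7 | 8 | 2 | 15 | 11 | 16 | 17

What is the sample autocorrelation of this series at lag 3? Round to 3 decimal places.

Mean x̄ = (-1 − 1 − 1 + 7 + 8 + 2 + 15 + 11 + 16 + 17)/10 = 7.3000
Σ(x_t−x̄)(x_{t+3}−x̄) = (2.4900) + (-5.8100) + (43.9900) + (-2.3100) + (2.5900) + (-46.1100) + (74.6900) = 69.5300
Denominator Σ(x_t−x̄)² = 478.1000
r_3 = 69.5300 / 478.1000 = 0.145

0.145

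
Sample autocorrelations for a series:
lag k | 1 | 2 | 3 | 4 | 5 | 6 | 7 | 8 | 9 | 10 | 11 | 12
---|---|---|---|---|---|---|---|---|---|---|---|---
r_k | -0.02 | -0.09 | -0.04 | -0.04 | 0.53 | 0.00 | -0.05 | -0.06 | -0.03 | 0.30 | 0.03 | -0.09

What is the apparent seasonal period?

5

The largest autocorrelation is r_5 = 0.53, with a weaker echo at lag 10 (0.30); the remaining lags stay at or below 0.03.
The dominant spike at lag 5 indicates a seasonal period of 5.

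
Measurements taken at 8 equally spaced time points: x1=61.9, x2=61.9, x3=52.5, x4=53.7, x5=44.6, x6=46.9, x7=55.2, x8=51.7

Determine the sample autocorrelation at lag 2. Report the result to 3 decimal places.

Mean x̄ = (61.9 + 61.9 + 52.5 + 53.7 + 44.6 + 46.9 + 55.2 + 51.7)/8 = 53.5500
Deviations from mean: 8.3500, 8.3500, -1.0500, 0.1500, -8.9500, -6.6500, 1.6500, -1.8500
Numerator Σ_{t=1}^{6}(x_t−x̄)(x_{t+2}−x̄) = -1.5800
Denominator Σ(x_t−x̄)² = 271.0400
r_2 = -1.5800 / 271.0400 = -0.006

-0.006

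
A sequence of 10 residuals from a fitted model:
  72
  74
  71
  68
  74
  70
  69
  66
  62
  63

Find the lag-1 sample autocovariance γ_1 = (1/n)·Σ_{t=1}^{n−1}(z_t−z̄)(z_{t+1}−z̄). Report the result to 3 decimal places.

8.619

Mean z̄ = (72 + 74 + 71 + 68 + 74 + 70 + 69 + 66 + 62 + 63)/10 = 68.9000
Σ_{t=1}^{9}(z_t−z̄)(z_{t+1}−z̄) = 86.1900
γ_1 = 86.1900 / 10 = 8.619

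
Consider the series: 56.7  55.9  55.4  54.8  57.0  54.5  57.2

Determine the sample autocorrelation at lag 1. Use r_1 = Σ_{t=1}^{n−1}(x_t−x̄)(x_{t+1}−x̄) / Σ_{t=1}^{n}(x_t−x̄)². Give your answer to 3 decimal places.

Mean x̄ = (56.7 + 55.9 + 55.4 + 54.8 + 57.0 + 54.5 + 57.2)/7 = 55.9286
Deviations from mean: 0.7714, -0.0286, -0.5286, -1.1286, 1.0714, -1.4286, 1.2714
Σ(x_t−x̄)(x_{t+1}−x̄) = (-0.0220) + (0.0151) + (0.5965) + (-1.2092) + (-1.5306) + (-1.8163) = -3.9665
Denominator Σ(x_t−x̄)² = 6.9543
r_1 = -3.9665 / 6.9543 = -0.570

-0.570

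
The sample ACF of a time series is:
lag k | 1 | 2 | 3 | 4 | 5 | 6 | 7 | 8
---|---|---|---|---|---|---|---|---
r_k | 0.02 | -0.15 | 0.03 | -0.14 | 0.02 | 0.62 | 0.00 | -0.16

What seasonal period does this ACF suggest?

6

The largest autocorrelation is r_6 = 0.62; the remaining lags stay at or below 0.03.
The dominant spike at lag 6 indicates a seasonal period of 6.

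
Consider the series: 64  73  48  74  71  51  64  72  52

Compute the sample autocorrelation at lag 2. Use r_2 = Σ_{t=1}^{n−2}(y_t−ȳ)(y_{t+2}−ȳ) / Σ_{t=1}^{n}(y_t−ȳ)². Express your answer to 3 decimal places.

-0.311

Mean ȳ = (64 + 73 + 48 + 74 + 71 + 51 + 64 + 72 + 52)/9 = 63.2222
Σ(y_t−ȳ)(y_{t+2}−ȳ) = (-11.8395) + (105.3827) + (-118.3951) + (-131.7284) + (6.0494) + (-107.2840) + (-8.7284) = -266.5432
Denominator Σ(y_t−ȳ)² = 857.5556
r_2 = -266.5432 / 857.5556 = -0.311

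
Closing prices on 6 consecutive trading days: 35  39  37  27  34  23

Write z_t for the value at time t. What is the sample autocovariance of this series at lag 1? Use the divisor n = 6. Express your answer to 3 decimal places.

-0.292

Mean z̄ = (35 + 39 + 37 + 27 + 34 + 23)/6 = 32.5000
Σ_{t=1}^{5}(z_t−z̄)(z_{t+1}−z̄) = -1.7500
γ_1 = -1.7500 / 6 = -0.292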